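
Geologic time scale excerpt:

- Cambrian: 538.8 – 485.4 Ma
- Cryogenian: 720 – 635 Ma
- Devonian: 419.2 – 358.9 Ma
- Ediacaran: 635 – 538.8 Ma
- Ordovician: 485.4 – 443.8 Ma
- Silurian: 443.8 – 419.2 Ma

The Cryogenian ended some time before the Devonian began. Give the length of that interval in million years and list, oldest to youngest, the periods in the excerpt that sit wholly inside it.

The Cryogenian closes at 635 Ma and the Devonian opens at 419.2 Ma, so the interval is 635 − 419.2 = 215.8 Myr.
A period fits inside if it starts at or after 635 Ma and ends at or before 419.2 Ma; oldest first that gives Ediacaran, Cambrian, Ordovician, Silurian.

215.8 million years; Ediacaran, Cambrian, Ordovician, Silurian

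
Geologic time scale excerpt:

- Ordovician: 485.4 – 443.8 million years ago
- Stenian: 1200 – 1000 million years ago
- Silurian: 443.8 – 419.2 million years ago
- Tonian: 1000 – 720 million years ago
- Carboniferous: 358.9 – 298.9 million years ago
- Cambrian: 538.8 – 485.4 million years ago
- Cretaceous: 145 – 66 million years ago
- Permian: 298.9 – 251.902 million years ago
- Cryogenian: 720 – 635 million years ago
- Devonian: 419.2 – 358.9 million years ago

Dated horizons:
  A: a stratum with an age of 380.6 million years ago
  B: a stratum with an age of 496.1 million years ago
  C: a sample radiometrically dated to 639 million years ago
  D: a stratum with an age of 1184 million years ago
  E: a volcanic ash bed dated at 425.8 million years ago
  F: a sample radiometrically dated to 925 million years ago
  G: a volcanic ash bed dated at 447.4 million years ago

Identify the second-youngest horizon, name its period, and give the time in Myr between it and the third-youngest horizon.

Sorted youngest-first by Ma: A (380.6), E (425.8), G (447.4), B (496.1), C (639), F (925), D (1184).
The second youngest is E at 425.8 Ma, which lies in 443.8–419.2 Ma: the Silurian.
The third youngest is G at 447.4 Ma; separation = |425.8 − 447.4| = 21.6 Myr.

E, in the Silurian; 21.6 million years to G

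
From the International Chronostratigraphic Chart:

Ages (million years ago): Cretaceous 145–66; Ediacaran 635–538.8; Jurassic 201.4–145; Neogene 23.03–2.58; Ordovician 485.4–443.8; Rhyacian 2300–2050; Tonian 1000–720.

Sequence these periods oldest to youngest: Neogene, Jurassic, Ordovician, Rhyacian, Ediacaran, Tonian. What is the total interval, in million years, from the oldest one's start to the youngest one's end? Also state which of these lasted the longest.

Rhyacian → Tonian → Ediacaran → Ordovician → Jurassic → Neogene; total span 2297.42 Myr; longest is Tonian

From the excerpt: Neogene 23.03–2.58; Jurassic 201.4–145; Ordovician 485.4–443.8; Rhyacian 2300–2050; Ediacaran 635–538.8; Tonian 1000–720 (Ma).
Larger Ma is earlier, so the oldest is Rhyacian and the youngest is Neogene; oldest to youngest: Rhyacian, Tonian, Ediacaran, Ordovician, Jurassic, Neogene.
Oldest start 2300 minus youngest end 2.58 gives 2297.42 Myr overall.
Individual lengths (start − end): Tonian 280; Jurassic 56.4; Ordovician 41.6; Ediacaran 96.2; Rhyacian 250; Neogene 20.45. The largest is Tonian at 280 Myr.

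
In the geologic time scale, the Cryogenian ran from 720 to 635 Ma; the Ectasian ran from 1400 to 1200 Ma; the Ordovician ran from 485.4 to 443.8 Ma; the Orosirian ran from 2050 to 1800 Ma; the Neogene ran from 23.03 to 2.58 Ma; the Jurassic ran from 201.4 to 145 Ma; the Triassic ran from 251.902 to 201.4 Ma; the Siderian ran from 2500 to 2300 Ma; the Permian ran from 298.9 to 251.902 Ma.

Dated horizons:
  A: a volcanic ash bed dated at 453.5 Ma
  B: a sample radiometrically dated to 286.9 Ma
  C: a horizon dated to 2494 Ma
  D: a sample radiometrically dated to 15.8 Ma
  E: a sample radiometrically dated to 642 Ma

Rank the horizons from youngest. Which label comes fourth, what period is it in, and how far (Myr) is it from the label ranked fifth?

E, in the Cryogenian; 1852 million years to C

Sorted youngest-first by Ma: D (15.8), B (286.9), A (453.5), E (642), C (2494).
The fourth youngest is E at 642 Ma, which lies in 720–635 Ma: the Cryogenian.
The fifth youngest is C at 2494 Ma; separation = |642 − 2494| = 1852 Myr.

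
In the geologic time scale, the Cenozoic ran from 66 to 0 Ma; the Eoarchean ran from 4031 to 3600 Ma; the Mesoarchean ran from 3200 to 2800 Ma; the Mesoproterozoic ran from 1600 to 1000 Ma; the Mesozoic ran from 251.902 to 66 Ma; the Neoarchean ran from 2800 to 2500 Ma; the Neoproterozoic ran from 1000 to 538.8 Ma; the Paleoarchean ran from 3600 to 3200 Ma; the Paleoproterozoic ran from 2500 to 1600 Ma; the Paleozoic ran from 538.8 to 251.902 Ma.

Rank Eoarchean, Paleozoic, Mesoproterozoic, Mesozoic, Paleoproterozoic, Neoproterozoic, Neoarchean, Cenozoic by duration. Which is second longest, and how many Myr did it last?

Start − end for each: Eoarchean 4031 − 3600 = 431; Paleozoic 538.8 − 251.902 = 286.898; Mesoproterozoic 1600 − 1000 = 600; Mesozoic 251.902 − 66 = 185.902; Paleoproterozoic 2500 − 1600 = 900; Neoproterozoic 1000 − 538.8 = 461.2; Neoarchean 2800 − 2500 = 300; Cenozoic 66 − 0 = 66.
Ranking these from longest: Paleoproterozoic > Mesoproterozoic > Neoproterozoic > Eoarchean > Neoarchean > Paleozoic > Mesozoic > Cenozoic.
Position 2 in that ranking is Mesoproterozoic, which lasted 600 Myr.

Mesoproterozoic, 600 million years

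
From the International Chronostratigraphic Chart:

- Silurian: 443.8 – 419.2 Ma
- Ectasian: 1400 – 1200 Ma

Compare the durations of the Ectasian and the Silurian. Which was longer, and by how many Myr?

Ectasian, by 175.4 million years

Ectasian: 1400 − 1200 = 200 Myr.
Silurian: 443.8 − 419.2 = 24.6 Myr.
Difference: 200 − 24.6 = 175.4 Myr, so the Ectasian was longer.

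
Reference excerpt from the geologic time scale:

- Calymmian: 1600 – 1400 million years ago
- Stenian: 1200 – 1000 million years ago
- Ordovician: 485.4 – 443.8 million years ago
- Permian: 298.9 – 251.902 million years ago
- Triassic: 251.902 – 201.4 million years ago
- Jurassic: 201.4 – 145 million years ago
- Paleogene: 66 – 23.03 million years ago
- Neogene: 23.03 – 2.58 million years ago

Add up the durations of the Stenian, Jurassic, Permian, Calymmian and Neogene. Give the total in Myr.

523.848 million years

Duration is start − end for each: (1200 − 1000) + (201.4 − 145) + (298.9 − 251.902) + (1600 − 1400) + (23.03 − 2.58).
That is 200 + 56.4 + 46.998 + 200 + 20.45, which totals 523.848 million years.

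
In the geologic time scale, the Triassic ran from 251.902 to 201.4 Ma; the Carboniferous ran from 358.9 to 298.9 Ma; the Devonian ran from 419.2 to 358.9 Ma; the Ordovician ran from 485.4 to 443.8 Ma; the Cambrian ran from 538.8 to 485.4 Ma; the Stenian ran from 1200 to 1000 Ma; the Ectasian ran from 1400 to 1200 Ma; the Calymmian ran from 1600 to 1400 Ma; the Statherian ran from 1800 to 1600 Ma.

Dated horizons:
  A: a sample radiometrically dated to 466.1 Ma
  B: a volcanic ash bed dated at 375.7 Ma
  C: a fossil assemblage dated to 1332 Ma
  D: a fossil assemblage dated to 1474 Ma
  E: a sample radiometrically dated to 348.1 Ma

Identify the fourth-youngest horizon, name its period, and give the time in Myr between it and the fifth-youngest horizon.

Sorted youngest-first by Ma: E (348.1), B (375.7), A (466.1), C (1332), D (1474).
The fourth youngest is C at 1332 Ma, which lies in 1400–1200 Ma: the Ectasian.
The fifth youngest is D at 1474 Ma; separation = |1332 − 1474| = 142 Myr.

C, in the Ectasian; 142 million years to D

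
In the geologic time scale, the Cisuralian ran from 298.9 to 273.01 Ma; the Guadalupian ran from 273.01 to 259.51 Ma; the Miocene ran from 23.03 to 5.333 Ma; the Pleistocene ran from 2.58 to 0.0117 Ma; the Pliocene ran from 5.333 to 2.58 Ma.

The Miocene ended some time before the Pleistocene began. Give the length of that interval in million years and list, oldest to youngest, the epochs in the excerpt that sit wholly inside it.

End of Miocene = 5.333 Ma; start of Pleistocene = 2.58 Ma.
Gap = 5.333 − 2.58 = 2.753 Myr.
Epochs wholly inside 5.333–2.58 Ma: Pliocene (5.333–2.58).

2.753 million years; Pliocene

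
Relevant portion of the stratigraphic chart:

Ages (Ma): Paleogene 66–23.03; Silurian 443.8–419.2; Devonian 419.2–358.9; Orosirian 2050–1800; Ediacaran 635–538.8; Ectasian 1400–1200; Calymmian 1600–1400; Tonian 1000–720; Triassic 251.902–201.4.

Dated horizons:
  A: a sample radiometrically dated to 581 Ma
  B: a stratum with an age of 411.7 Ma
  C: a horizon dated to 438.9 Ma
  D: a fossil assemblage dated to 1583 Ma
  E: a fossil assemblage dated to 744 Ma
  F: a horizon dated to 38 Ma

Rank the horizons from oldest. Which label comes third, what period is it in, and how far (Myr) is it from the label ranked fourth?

Larger Ma means older, so oldest first: D 1583 > E 744 > A 581 > C 438.9 > B 411.7 > F 38.
Counting 3 along gives A (581 Ma); the excerpt puts that inside the Ediacaran, 635–538.8 Ma.
Next in line is C (438.9 Ma), and 581 − 438.9 = 142.1 Myr.

A, in the Ediacaran; 142.1 million years to C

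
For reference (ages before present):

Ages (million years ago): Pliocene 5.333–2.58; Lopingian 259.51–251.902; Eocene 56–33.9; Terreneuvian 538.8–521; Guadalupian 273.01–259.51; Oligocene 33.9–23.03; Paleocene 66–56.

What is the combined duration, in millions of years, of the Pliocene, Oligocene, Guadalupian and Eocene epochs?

49.223 million years

Each duration: Pliocene = 2.753; Oligocene = 10.87; Guadalupian = 13.5; Eocene = 22.1.
Sum: 2.753 + 10.87 + 13.5 + 22.1 = 49.223 Myr.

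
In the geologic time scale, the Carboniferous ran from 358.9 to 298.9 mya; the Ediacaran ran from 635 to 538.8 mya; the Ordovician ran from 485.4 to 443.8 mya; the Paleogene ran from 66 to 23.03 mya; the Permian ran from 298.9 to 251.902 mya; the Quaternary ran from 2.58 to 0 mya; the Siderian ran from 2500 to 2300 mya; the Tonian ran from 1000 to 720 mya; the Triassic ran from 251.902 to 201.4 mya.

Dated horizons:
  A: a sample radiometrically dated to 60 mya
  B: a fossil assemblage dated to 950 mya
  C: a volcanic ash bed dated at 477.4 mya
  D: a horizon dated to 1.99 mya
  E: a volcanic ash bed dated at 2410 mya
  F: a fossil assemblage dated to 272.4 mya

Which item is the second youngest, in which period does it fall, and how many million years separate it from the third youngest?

Smaller Ma means younger, so youngest first: D 1.99 < A 60 < F 272.4 < C 477.4 < B 950 < E 2410.
Counting 2 along gives A (60 Ma); the excerpt puts that inside the Paleogene, 66–23.03 Ma.
Next in line is F (272.4 Ma), and 272.4 − 60 = 212.4 Myr.

A, in the Paleogene; 212.4 million years to F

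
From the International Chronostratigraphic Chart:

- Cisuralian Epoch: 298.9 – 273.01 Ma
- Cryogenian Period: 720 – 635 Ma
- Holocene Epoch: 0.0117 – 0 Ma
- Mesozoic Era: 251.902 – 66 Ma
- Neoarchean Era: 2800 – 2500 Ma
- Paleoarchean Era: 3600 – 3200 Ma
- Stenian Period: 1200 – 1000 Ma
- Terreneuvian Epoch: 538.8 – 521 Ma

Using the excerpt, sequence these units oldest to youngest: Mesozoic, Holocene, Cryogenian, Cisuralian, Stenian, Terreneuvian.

Stenian, Cryogenian, Terreneuvian, Cisuralian, Mesozoic, Holocene

The oldest of these is Stenian (starts 1200 Ma) and the youngest is Holocene (ends 0 Ma).
In between, by decreasing start age: Cryogenian (720), Terreneuvian (538.8), Cisuralian (298.9), Mesozoic (251.902).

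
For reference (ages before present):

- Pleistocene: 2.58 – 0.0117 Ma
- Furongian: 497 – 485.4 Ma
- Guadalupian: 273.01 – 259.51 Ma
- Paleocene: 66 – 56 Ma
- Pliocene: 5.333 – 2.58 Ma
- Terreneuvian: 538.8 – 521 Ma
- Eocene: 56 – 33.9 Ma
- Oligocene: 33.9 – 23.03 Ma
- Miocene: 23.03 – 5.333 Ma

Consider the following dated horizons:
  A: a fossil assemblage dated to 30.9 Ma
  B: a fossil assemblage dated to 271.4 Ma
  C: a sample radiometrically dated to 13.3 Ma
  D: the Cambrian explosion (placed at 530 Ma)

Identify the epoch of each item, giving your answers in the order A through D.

Match each age against the start–end ranges in the excerpt: A = 30.9 Ma → Oligocene (33.9–23.03); B = 271.4 Ma → Guadalupian (273.01–259.51); C = 13.3 Ma → Miocene (23.03–5.333); D = 530 Ma → Terreneuvian (538.8–521).

A — Oligocene; B — Guadalupian; C — Miocene; D — Terreneuvian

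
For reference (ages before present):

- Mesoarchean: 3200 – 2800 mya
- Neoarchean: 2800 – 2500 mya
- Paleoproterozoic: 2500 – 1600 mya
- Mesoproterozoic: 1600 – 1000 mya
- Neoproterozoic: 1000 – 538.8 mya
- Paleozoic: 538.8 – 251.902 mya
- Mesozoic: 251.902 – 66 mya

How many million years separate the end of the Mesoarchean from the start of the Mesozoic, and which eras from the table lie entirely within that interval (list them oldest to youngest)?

End of Mesoarchean = 2800 Ma; start of Mesozoic = 251.902 Ma.
Gap = 2800 − 251.902 = 2548.098 Myr.
Eras wholly inside 2800–251.902 Ma: Neoarchean (2800–2500), Paleoproterozoic (2500–1600), Mesoproterozoic (1600–1000), Neoproterozoic (1000–538.8), Paleozoic (538.8–251.902).

2548.098 million years; Neoarchean, Paleoproterozoic, Mesoproterozoic, Neoproterozoic, Paleozoic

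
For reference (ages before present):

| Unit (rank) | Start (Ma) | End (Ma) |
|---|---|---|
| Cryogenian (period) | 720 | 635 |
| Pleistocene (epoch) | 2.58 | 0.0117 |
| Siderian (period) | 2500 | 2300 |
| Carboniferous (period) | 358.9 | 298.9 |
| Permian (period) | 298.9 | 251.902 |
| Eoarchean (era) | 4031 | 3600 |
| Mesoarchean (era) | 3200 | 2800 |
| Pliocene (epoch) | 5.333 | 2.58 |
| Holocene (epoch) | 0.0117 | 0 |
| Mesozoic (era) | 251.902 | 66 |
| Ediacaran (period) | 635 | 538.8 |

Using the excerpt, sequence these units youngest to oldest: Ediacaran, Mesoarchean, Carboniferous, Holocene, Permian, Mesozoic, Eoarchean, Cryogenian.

Sorting by start age (ascending Ma, since larger Ma = older): Holocene start 0.0117, Mesozoic start 251.902, Permian start 298.9, Carboniferous start 358.9, Ediacaran start 635, Cryogenian start 720, Mesoarchean start 3200, Eoarchean start 4031.

Holocene, Mesozoic, Permian, Carboniferous, Ediacaran, Cryogenian, Mesoarchean, Eoarchean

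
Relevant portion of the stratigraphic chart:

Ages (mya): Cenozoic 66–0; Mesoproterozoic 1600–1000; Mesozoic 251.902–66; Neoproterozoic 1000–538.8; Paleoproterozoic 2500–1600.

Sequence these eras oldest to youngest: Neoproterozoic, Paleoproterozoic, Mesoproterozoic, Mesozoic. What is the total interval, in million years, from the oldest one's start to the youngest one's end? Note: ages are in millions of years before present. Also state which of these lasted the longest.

Paleoproterozoic, Mesoproterozoic, Neoproterozoic, Mesozoic; total span 2434 Myr; longest is Paleoproterozoic

Start ages (Ma): Paleoproterozoic 2500, Mesoproterozoic 1600, Neoproterozoic 1000, Mesozoic 251.902.
Ordered oldest to youngest: Paleoproterozoic, Mesoproterozoic, Neoproterozoic, Mesozoic.
Span = 2500 − 66 = 2434 Myr.
Durations: Neoproterozoic 461.2, Paleoproterozoic 900, Mesozoic 185.902, Mesoproterozoic 600 → longest is Paleoproterozoic (900 Myr).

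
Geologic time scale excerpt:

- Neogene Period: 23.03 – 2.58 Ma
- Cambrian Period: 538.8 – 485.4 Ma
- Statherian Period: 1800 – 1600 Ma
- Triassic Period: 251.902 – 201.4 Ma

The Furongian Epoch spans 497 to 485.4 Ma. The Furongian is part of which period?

Cambrian

The Furongian (497–485.4 Ma) lies entirely within 538.8–485.4 Ma, the Cambrian Period.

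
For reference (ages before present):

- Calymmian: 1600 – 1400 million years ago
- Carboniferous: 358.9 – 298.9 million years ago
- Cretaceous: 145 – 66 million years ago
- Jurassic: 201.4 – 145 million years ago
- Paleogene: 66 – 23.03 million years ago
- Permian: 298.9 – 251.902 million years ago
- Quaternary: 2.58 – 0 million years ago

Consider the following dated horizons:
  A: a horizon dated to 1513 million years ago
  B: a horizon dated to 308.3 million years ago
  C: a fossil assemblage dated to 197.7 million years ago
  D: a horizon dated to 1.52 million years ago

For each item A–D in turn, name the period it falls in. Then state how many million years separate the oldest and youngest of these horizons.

Match each age against the start–end ranges in the excerpt: A = 1513 Ma → Calymmian (1600–1400); B = 308.3 Ma → Carboniferous (358.9–298.9); C = 197.7 Ma → Jurassic (201.4–145); D = 1.52 Ma → Quaternary (2.58–0).
The largest age is 1513 Ma and the smallest is 1.52 Ma; their difference is 1511.48 Myr.

A — Calymmian; B — Carboniferous; C — Jurassic; D — Quaternary; span 1511.48 million years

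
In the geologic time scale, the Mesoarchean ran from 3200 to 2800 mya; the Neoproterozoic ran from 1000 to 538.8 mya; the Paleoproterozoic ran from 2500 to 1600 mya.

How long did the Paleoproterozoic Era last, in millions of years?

2500 − 1600 = 900 million years.

900 million years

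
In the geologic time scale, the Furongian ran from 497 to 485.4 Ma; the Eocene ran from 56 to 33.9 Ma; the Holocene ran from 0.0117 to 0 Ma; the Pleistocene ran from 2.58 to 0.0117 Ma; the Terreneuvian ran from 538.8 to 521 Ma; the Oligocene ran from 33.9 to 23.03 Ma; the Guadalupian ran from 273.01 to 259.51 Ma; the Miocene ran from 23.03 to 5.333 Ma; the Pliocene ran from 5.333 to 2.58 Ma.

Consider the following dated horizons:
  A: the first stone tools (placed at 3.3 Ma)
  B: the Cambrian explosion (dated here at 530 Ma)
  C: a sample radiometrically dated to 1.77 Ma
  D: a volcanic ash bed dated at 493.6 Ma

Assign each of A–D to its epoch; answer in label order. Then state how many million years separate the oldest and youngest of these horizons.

A — Pliocene; B — Terreneuvian; C — Pleistocene; D — Furongian; span 528.23 million years

A: 3.3 Ma lies in 5.333–2.58 Ma, so Pliocene.
B: 530 Ma lies in 538.8–521 Ma, so Terreneuvian.
C: 1.77 Ma lies in 2.58–0.0117 Ma, so Pleistocene.
D: 493.6 Ma lies in 497–485.4 Ma, so Furongian.
Oldest = 530 Ma, youngest = 1.77 Ma → span 528.23 Myr.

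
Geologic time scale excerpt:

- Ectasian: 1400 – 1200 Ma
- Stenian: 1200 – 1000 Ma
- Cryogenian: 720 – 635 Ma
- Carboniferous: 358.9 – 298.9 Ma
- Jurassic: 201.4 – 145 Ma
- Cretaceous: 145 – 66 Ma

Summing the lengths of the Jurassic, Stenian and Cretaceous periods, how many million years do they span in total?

Duration is start − end for each: (201.4 − 145) + (1200 − 1000) + (145 − 66).
That is 56.4 + 200 + 79, which totals 335.4 million years.

335.4 million years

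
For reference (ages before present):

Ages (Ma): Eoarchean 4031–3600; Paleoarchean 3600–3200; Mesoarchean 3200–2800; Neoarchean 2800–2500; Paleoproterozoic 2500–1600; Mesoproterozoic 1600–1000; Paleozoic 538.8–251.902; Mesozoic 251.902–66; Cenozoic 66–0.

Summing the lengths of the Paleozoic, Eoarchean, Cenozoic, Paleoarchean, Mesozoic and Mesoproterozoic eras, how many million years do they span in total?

1969.8 million years

Duration is start − end for each: (538.8 − 251.902) + (4031 − 3600) + (66 − 0) + (3600 − 3200) + (251.902 − 66) + (1600 − 1000).
That is 286.898 + 431 + 66 + 400 + 185.902 + 600, which totals 1969.8 million years.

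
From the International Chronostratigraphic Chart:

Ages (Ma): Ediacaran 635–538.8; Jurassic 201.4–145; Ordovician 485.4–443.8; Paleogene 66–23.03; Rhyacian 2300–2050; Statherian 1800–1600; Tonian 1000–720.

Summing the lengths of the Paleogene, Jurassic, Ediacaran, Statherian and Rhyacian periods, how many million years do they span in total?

645.57 million years

Duration is start − end for each: (66 − 23.03) + (201.4 − 145) + (635 − 538.8) + (1800 − 1600) + (2300 − 2050).
That is 42.97 + 56.4 + 96.2 + 200 + 250, which totals 645.57 million years.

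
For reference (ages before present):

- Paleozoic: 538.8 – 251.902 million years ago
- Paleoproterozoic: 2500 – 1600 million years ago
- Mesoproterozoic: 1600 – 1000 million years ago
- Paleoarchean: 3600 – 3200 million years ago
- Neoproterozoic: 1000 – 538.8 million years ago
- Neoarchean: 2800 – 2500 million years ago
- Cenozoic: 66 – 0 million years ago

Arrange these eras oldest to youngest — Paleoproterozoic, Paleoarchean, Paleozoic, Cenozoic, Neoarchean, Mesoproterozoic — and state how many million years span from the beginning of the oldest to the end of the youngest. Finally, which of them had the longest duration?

Paleoarchean → Neoarchean → Paleoproterozoic → Mesoproterozoic → Paleozoic → Cenozoic; total span 3600 Myr; longest is Paleoproterozoic

Start ages (Ma): Paleoarchean 3600, Neoarchean 2800, Paleoproterozoic 2500, Mesoproterozoic 1600, Paleozoic 538.8, Cenozoic 66.
Ordered oldest to youngest: Paleoarchean, Neoarchean, Paleoproterozoic, Mesoproterozoic, Paleozoic, Cenozoic.
Span = 3600 − 0 = 3600 Myr.
Durations: Paleoarchean 400, Cenozoic 66, Neoarchean 300, Paleoproterozoic 900, Paleozoic 286.898, Mesoproterozoic 600 → longest is Paleoproterozoic (900 Myr).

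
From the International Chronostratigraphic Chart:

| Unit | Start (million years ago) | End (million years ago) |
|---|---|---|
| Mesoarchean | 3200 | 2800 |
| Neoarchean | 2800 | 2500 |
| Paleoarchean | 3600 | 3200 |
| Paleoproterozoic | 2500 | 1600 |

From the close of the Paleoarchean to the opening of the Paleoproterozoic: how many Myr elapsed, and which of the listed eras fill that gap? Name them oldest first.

700 million years; Mesoarchean, Neoarchean

End of Paleoarchean = 3200 Ma; start of Paleoproterozoic = 2500 Ma.
Gap = 3200 − 2500 = 700 Myr.
Eras wholly inside 3200–2500 Ma: Mesoarchean (3200–2800), Neoarchean (2800–2500).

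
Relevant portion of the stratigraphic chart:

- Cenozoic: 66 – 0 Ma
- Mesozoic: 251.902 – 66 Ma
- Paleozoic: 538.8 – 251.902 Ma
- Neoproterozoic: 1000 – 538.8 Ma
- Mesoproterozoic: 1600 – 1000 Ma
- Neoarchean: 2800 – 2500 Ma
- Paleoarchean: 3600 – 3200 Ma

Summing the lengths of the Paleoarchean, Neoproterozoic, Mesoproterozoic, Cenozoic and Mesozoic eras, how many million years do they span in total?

1713.102 million years

Duration is start − end for each: (3600 − 3200) + (1000 − 538.8) + (1600 − 1000) + (66 − 0) + (251.902 − 66).
That is 400 + 461.2 + 600 + 66 + 185.902, which totals 1713.102 million years.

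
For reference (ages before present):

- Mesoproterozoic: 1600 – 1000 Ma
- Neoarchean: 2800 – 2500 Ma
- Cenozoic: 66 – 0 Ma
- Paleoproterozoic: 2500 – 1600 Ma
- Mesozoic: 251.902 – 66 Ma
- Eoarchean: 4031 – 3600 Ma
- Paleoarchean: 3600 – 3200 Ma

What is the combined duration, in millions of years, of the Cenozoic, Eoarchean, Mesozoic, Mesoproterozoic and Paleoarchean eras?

Each duration: Cenozoic = 66; Eoarchean = 431; Mesozoic = 185.902; Mesoproterozoic = 600; Paleoarchean = 400.
Sum: 66 + 431 + 185.902 + 600 + 400 = 1682.902 Myr.

1682.902 million years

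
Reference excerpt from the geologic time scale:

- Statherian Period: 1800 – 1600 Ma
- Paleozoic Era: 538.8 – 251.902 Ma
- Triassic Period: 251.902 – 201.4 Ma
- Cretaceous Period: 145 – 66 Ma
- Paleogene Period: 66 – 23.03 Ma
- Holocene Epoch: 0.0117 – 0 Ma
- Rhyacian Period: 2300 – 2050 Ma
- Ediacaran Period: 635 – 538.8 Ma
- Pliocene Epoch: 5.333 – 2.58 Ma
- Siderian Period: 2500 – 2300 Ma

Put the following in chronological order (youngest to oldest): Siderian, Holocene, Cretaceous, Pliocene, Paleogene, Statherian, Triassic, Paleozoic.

The oldest of these is Siderian (starts 2500 Ma) and the youngest is Holocene (ends 0 Ma).
In between, by decreasing start age: Statherian (1800), Paleozoic (538.8), Triassic (251.902), Cretaceous (145), Paleogene (66), Pliocene (5.333).
Listing youngest first means reversing that sequence.

Holocene, then Pliocene, then Paleogene, then Cretaceous, then Triassic, then Paleozoic, then Statherian, then Siderian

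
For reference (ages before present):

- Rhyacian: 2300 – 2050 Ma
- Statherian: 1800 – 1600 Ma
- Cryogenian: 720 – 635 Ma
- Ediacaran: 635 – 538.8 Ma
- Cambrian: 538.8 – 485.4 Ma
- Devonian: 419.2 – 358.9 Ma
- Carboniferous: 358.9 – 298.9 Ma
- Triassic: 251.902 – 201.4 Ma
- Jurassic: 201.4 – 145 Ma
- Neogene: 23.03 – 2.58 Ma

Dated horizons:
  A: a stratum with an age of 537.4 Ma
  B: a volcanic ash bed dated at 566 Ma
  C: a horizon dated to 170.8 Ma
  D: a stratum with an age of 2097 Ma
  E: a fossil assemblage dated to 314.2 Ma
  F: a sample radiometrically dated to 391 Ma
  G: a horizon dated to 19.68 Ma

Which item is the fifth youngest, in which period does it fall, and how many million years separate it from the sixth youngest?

A, in the Cambrian; 28.6 million years to B

Sorted youngest-first by Ma: G (19.68), C (170.8), E (314.2), F (391), A (537.4), B (566), D (2097).
The fifth youngest is A at 537.4 Ma, which lies in 538.8–485.4 Ma: the Cambrian.
The sixth youngest is B at 566 Ma; separation = |537.4 − 566| = 28.6 Myr.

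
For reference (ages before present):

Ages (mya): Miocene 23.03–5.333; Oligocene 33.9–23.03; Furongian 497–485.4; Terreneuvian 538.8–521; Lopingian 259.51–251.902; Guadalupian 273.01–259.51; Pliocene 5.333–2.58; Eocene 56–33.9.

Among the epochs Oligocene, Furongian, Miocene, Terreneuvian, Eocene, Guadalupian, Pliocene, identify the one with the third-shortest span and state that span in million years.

Furongian, 11.6 million years

Durations: Oligocene 10.87; Furongian 11.6; Miocene 17.697; Terreneuvian 17.8; Eocene 22.1; Guadalupian 13.5; Pliocene 2.753 Myr.
Sorted shortest-first: Pliocene (2.753), Oligocene (10.87), Furongian (11.6), Guadalupian (13.5), Miocene (17.697), Terreneuvian (17.8), Eocene (22.1).
The third shortest is Furongian at 11.6 Myr.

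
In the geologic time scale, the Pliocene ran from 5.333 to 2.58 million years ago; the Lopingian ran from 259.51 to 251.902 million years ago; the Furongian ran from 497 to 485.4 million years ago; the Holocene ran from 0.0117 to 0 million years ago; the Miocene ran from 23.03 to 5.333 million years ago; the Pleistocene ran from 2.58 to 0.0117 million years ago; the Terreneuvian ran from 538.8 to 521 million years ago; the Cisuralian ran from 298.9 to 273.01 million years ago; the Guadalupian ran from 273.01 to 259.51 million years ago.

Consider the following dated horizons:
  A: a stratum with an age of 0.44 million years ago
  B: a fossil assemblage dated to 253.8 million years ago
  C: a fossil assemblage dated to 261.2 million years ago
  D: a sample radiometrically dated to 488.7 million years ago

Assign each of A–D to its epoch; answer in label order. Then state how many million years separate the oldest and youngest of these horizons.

A — Pleistocene; B — Lopingian; C — Guadalupian; D — Furongian; span 488.26 million years

A: 0.44 Ma lies in 2.58–0.0117 Ma, so Pleistocene.
B: 253.8 Ma lies in 259.51–251.902 Ma, so Lopingian.
C: 261.2 Ma lies in 273.01–259.51 Ma, so Guadalupian.
D: 488.7 Ma lies in 497–485.4 Ma, so Furongian.
Oldest = 488.7 Ma, youngest = 0.44 Ma → span 488.26 Myr.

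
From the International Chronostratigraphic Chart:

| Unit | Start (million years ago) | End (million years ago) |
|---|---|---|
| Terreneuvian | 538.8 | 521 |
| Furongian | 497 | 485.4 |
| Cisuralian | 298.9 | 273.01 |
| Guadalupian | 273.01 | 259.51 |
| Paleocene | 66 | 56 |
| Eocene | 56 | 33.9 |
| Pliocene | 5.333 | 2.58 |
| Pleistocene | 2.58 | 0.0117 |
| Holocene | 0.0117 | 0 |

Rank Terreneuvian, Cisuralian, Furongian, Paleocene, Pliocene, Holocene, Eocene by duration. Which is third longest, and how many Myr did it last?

Terreneuvian, 17.8 million years

Durations: Terreneuvian 17.8; Cisuralian 25.89; Furongian 11.6; Paleocene 10; Pliocene 2.753; Holocene 0.0117; Eocene 22.1 Myr.
Sorted longest-first: Cisuralian (25.89), Eocene (22.1), Terreneuvian (17.8), Furongian (11.6), Paleocene (10), Pliocene (2.753), Holocene (0.0117).
The third longest is Terreneuvian at 17.8 Myr.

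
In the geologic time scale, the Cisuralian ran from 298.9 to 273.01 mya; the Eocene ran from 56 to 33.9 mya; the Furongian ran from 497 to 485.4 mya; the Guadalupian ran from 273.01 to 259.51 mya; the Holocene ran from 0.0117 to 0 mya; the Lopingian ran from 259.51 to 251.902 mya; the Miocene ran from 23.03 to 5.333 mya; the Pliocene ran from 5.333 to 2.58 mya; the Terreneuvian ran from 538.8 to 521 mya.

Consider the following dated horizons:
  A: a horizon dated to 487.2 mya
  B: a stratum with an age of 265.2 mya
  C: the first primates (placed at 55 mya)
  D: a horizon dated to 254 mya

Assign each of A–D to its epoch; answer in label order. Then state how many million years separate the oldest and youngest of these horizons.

A — Furongian; B — Guadalupian; C — Eocene; D — Lopingian; span 432.2 million years

A: 487.2 Ma lies in 497–485.4 Ma, so Furongian.
B: 265.2 Ma lies in 273.01–259.51 Ma, so Guadalupian.
C: 55 Ma lies in 56–33.9 Ma, so Eocene.
D: 254 Ma lies in 259.51–251.902 Ma, so Lopingian.
Oldest = 487.2 Ma, youngest = 55 Ma → span 432.2 Myr.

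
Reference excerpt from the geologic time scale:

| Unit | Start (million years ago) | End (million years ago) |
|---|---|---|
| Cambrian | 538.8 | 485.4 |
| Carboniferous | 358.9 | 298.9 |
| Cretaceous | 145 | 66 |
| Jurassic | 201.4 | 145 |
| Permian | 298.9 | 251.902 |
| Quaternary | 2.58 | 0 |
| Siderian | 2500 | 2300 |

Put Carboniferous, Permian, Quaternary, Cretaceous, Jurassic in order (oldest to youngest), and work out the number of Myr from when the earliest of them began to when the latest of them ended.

Start ages (Ma): Carboniferous 358.9, Permian 298.9, Jurassic 201.4, Cretaceous 145, Quaternary 2.58.
Ordered oldest to youngest: Carboniferous, Permian, Jurassic, Cretaceous, Quaternary.
Span = 358.9 − 0 = 358.9 Myr.

Carboniferous → Permian → Jurassic → Cretaceous → Quaternary; total span 358.9 Myr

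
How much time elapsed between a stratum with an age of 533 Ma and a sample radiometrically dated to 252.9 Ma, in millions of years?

280.1 million years

533 − 252.9 = 280.1 million years.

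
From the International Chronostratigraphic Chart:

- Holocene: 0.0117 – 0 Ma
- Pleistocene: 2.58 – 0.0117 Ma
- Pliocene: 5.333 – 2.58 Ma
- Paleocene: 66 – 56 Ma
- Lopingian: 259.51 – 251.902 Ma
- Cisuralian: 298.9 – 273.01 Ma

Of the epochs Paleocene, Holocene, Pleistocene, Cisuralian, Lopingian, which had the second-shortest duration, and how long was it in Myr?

Start − end for each: Paleocene 66 − 56 = 10; Holocene 0.0117 − 0 = 0.0117; Pleistocene 2.58 − 0.0117 = 2.5683; Cisuralian 298.9 − 273.01 = 25.89; Lopingian 259.51 − 251.902 = 7.608.
Ranking these from shortest: Holocene < Pleistocene < Lopingian < Paleocene < Cisuralian.
Position 2 in that ranking is Pleistocene, which lasted 2.5683 Myr.

Pleistocene, 2.5683 million years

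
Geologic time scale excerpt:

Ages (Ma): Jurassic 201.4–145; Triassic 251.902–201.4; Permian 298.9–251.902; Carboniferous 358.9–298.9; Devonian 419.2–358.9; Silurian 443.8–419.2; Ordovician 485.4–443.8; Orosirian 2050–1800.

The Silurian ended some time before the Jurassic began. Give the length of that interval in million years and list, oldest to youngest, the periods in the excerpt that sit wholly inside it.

The Silurian closes at 419.2 Ma and the Jurassic opens at 201.4 Ma, so the interval is 419.2 − 201.4 = 217.8 Myr.
A period fits inside if it starts at or after 419.2 Ma and ends at or before 201.4 Ma; oldest first that gives Devonian, Carboniferous, Permian, Triassic.

217.8 million years; Devonian, Carboniferous, Permian, Triassic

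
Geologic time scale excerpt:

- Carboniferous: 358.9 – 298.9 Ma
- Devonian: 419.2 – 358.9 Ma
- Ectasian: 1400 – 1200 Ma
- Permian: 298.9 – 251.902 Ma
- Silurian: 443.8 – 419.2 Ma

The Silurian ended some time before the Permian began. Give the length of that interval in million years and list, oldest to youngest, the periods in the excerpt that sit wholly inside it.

The Silurian closes at 419.2 Ma and the Permian opens at 298.9 Ma, so the interval is 419.2 − 298.9 = 120.3 Myr.
A period fits inside if it starts at or after 419.2 Ma and ends at or before 298.9 Ma; oldest first that gives Devonian, Carboniferous.

120.3 million years; Devonian, Carboniferous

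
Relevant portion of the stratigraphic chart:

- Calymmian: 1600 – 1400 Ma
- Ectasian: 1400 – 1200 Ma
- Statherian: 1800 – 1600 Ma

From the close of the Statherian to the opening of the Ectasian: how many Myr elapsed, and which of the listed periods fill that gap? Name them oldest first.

The Statherian closes at 1600 Ma and the Ectasian opens at 1400 Ma, so the interval is 1600 − 1400 = 200 Myr.
A period fits inside if it starts at or after 1600 Ma and ends at or before 1400 Ma; oldest first that gives Calymmian.

200 million years; Calymmian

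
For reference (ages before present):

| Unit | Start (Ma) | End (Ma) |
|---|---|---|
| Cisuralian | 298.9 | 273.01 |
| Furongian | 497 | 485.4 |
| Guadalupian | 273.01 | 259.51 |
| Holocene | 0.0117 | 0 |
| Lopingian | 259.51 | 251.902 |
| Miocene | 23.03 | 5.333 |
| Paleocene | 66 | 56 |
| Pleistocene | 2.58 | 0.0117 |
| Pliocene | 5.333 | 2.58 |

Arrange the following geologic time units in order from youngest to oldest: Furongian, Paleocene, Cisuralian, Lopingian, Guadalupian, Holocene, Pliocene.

Read off each span (Ma): Furongian 497–485.4; Paleocene 66–56; Cisuralian 298.9–273.01; Lopingian 259.51–251.902; Guadalupian 273.01–259.51; Holocene 0.0117–0; Pliocene 5.333–2.58.
Larger Ma is older, so oldest→youngest is Furongian, Cisuralian, Guadalupian, Lopingian, Paleocene, Pliocene, Holocene; reverse it for youngest→oldest.

Holocene, then Pliocene, then Paleocene, then Lopingian, then Guadalupian, then Cisuralian, then Furongian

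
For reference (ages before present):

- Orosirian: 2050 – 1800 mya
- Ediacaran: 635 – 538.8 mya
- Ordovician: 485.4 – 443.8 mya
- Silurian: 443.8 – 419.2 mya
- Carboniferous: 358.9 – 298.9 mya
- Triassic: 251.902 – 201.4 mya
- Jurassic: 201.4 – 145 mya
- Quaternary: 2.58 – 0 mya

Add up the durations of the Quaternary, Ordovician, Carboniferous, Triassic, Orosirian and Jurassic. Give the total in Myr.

Each duration: Quaternary = 2.58; Ordovician = 41.6; Carboniferous = 60; Triassic = 50.502; Orosirian = 250; Jurassic = 56.4.
Sum: 2.58 + 41.6 + 60 + 50.502 + 250 + 56.4 = 461.082 Myr.

461.082 million years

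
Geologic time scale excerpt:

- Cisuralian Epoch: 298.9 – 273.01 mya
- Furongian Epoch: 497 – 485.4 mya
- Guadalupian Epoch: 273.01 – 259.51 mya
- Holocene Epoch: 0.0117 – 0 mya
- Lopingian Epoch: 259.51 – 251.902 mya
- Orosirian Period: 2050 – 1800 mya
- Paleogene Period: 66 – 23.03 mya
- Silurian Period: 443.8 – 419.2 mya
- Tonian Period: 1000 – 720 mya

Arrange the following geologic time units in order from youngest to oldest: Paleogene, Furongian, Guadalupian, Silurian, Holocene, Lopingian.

Holocene, then Paleogene, then Lopingian, then Guadalupian, then Silurian, then Furongian

Sorting by start age (ascending Ma, since larger Ma = older): Holocene began 0.0117, Paleogene began 66, Lopingian began 259.51, Guadalupian began 273.01, Silurian began 443.8, Furongian began 497.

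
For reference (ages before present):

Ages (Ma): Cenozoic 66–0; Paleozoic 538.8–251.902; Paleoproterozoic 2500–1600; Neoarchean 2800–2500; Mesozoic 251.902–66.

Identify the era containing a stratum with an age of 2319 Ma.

2319 Ma lies between 2500 and 1600 Ma, so it falls in the Paleoproterozoic.

Paleoproterozoic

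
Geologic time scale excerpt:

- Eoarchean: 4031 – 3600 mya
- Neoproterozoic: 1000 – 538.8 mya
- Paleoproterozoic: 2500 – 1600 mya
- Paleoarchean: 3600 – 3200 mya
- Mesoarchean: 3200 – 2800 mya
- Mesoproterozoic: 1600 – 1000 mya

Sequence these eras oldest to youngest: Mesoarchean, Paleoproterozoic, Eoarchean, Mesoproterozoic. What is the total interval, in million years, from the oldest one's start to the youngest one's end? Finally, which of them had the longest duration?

Eoarchean, Mesoarchean, Paleoproterozoic, Mesoproterozoic; total span 3031 Myr; longest is Paleoproterozoic

Start ages (Ma): Eoarchean 4031, Mesoarchean 3200, Paleoproterozoic 2500, Mesoproterozoic 1600.
Ordered oldest to youngest: Eoarchean, Mesoarchean, Paleoproterozoic, Mesoproterozoic.
Span = 4031 − 1000 = 3031 Myr.
Durations: Mesoproterozoic 600, Paleoproterozoic 900, Eoarchean 431, Mesoarchean 400 → longest is Paleoproterozoic (900 Myr).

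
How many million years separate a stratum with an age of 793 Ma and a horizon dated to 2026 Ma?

1233 million years

2026 − 793 = 1233 million years.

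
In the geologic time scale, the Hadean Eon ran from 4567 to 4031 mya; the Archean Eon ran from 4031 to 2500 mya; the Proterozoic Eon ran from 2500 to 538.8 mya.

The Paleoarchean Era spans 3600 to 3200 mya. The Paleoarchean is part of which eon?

The Paleoarchean (3600–3200 Ma) lies entirely within 4031–2500 Ma, the Archean Eon.

Archean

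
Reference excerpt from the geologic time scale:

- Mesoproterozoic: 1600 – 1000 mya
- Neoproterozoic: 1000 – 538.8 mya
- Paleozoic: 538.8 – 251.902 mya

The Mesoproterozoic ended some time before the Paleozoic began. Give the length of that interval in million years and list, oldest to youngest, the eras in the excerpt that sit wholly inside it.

461.2 million years; Neoproterozoic

End of Mesoproterozoic = 1000 Ma; start of Paleozoic = 538.8 Ma.
Gap = 1000 − 538.8 = 461.2 Myr.
Eras wholly inside 1000–538.8 Ma: Neoproterozoic (1000–538.8).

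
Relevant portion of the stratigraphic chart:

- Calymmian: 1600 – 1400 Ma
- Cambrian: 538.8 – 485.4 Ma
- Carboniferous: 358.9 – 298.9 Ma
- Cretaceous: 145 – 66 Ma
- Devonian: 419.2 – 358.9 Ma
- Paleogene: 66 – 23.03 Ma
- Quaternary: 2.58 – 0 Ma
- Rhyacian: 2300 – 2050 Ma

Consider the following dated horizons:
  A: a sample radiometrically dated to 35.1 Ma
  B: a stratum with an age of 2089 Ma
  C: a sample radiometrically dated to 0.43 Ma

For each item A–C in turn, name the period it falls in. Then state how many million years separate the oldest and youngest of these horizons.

A — Paleogene; B — Rhyacian; C — Quaternary; span 2088.57 million years

Match each age against the start–end ranges in the excerpt: A = 35.1 Ma → Paleogene (66–23.03); B = 2089 Ma → Rhyacian (2300–2050); C = 0.43 Ma → Quaternary (2.58–0).
The largest age is 2089 Ma and the smallest is 0.43 Ma; their difference is 2088.57 Myr.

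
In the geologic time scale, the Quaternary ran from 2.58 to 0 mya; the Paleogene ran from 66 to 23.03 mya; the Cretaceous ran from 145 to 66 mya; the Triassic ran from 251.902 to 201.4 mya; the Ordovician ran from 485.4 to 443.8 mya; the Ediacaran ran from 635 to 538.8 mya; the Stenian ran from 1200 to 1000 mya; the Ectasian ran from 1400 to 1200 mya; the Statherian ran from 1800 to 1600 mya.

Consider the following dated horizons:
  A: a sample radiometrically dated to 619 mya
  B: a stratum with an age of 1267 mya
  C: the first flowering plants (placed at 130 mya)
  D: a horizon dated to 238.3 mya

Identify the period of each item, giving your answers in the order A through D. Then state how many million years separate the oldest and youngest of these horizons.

A: 619 Ma lies in 635–538.8 Ma, so Ediacaran.
B: 1267 Ma lies in 1400–1200 Ma, so Ectasian.
C: 130 Ma lies in 145–66 Ma, so Cretaceous.
D: 238.3 Ma lies in 251.902–201.4 Ma, so Triassic.
Oldest = 1267 Ma, youngest = 130 Ma → span 1137 Myr.

A — Ediacaran; B — Ectasian; C — Cretaceous; D — Triassic; span 1137 million years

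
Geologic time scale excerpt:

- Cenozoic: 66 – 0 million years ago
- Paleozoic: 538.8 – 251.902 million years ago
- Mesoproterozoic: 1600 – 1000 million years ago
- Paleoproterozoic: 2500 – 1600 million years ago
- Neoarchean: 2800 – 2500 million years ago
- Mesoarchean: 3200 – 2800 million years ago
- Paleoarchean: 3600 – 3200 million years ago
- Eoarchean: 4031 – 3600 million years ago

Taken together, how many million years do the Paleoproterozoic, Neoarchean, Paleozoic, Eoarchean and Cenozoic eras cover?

Each duration: Paleoproterozoic = 900; Neoarchean = 300; Paleozoic = 286.898; Eoarchean = 431; Cenozoic = 66.
Sum: 900 + 300 + 286.898 + 431 + 66 = 1983.898 Myr.

1983.898 million years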